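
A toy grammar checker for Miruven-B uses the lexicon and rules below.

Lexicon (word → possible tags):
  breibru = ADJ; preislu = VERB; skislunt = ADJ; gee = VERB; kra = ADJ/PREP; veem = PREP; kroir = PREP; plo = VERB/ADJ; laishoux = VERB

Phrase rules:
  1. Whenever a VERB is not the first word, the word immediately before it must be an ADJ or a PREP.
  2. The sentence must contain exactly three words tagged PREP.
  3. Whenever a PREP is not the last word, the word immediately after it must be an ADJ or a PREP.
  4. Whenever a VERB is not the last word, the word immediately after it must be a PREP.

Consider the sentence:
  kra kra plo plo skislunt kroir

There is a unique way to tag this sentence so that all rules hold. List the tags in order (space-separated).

Candidates per position — 1:kra {ADJ,PREP}; 2:kra {ADJ,PREP}; 3:plo {VERB,ADJ}; 4:plo {VERB,ADJ}; 5:skislunt {ADJ}; 6:kroir {PREP}.
Word 1 cannot be ADJ — rule 2 would then fail for every completion. It is PREP.
Word 2 cannot be ADJ — rule 2 would then fail for every completion. It is PREP.
Word 3 cannot be VERB — rule 3 would then fail for every completion. It is ADJ.
Word 4 cannot be VERB — rule 4 would then fail for every completion. It is ADJ.
The only consistent sequence is: PREP PREP ADJ ADJ ADJ PREP.
Checking: rule 1 satisfied; rule 2 satisfied; rule 3 satisfied; rule 4 satisfied.

PREP PREP ADJ ADJ ADJ PREP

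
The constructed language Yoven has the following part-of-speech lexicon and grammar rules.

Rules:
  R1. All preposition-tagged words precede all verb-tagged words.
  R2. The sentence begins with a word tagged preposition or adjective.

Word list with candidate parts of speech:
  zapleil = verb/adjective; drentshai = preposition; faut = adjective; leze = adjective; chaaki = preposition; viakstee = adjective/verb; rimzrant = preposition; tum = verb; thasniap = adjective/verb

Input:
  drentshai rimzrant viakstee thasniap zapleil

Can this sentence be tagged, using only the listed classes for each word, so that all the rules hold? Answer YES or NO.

Candidates per position — 1:drentshai {preposition}; 2:rimzrant {preposition}; 3:viakstee {adjective,verb}; 4:thasniap {adjective,verb}; 5:zapleil {verb,adjective}.
One satisfying assignment: preposition preposition verb adjective adjective.
Check: rule 1 holds; rule 2 holds.

YES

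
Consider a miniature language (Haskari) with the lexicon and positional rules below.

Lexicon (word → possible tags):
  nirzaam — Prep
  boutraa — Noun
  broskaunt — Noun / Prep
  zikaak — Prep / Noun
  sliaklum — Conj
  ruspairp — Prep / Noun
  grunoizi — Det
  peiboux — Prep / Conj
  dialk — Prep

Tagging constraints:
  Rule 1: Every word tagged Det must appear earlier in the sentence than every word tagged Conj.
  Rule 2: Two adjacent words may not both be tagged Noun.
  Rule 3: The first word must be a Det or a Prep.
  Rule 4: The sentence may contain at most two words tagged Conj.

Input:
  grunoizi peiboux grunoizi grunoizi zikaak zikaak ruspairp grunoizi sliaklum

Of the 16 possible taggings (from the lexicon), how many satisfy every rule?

Candidates per position — 1:grunoizi {Det}; 2:peiboux {Prep,Conj}; 3:grunoizi {Det}; 4:grunoizi {Det}; 5:zikaak {Prep,Noun}; 6:zikaak {Prep,Noun}; 7:ruspairp {Prep,Noun}; 8:grunoizi {Det}; 9:sliaklum {Conj}.
There are 16 candidate sequences in total.
The sequences that satisfy every rule: Det Prep Det Det Prep Prep Prep Det Conj; Det Prep Det Det Prep Prep Noun Det Conj; Det Prep Det Det Prep Noun Prep Det Conj; Det Prep Det Det Noun Prep Prep Det Conj; Det Prep Det Det Noun Prep Noun Det Conj.
Count = 5.

5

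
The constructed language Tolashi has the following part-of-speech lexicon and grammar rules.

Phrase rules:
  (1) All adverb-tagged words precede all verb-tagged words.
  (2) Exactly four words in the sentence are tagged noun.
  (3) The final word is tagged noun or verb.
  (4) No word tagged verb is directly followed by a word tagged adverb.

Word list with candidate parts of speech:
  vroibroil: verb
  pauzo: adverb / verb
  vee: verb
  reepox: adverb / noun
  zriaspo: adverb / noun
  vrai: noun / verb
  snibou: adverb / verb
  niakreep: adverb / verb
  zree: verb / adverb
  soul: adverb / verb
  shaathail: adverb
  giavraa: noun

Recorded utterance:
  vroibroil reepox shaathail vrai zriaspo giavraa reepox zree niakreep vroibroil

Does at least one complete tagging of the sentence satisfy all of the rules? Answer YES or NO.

Candidates per position — 1:vroibroil {verb}; 2:reepox {adverb,noun}; 3:shaathail {adverb}; 4:vrai {noun,verb}; 5:zriaspo {adverb,noun}; 6:giavraa {noun}; 7:reepox {adverb,noun}; 8:zree {verb,adverb}; 9:niakreep {adverb,verb}; 10:vroibroil {verb}.
Rule 1 cannot be satisfied by any choice of tags from the lexicon.
So there is no consistent tagging.

NO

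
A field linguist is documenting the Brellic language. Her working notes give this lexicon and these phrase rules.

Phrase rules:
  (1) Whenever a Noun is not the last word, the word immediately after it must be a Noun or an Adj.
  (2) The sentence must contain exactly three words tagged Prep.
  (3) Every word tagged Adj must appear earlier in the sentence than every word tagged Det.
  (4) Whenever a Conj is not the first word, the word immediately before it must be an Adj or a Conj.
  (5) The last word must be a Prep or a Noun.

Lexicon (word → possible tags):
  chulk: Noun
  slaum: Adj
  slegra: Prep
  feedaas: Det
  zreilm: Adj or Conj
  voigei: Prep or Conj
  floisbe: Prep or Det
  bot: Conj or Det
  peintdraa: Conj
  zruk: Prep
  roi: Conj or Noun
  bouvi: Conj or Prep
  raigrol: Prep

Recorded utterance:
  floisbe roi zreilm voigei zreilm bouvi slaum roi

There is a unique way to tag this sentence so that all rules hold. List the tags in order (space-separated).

Prep Noun Adj Prep Adj Prep Adj Noun

Candidates per position — 1:floisbe {Prep,Det}; 2:roi {Conj,Noun}; 3:zreilm {Adj,Conj}; 4:voigei {Prep,Conj}; 5:zreilm {Adj,Conj}; 6:bouvi {Conj,Prep}; 7:slaum {Adj}; 8:roi {Conj,Noun}.
Word 1 cannot be Det — rule 2 would then fail for every completion. It is Prep.
Word 2 cannot be Conj — rule 4 would then fail for every completion. It is Noun.
Word 3 cannot be Conj — rule 1 would then fail for every completion. It is Adj.
Word 4 cannot be Conj — rule 2 would then fail for every completion. It is Prep.
Word 5 cannot be Conj — rule 4 would then fail for every completion. It is Adj.
Word 6 cannot be Conj — rule 2 would then fail for every completion. It is Prep.
Word 8 cannot be Conj — rule 5 would then fail for every completion. It is Noun.
That leaves exactly one tagging: Prep Noun Adj Prep Adj Prep Adj Noun.
Checking: rule 1 holds; rule 2 holds; rule 3 holds; rule 4 holds; rule 5 holds.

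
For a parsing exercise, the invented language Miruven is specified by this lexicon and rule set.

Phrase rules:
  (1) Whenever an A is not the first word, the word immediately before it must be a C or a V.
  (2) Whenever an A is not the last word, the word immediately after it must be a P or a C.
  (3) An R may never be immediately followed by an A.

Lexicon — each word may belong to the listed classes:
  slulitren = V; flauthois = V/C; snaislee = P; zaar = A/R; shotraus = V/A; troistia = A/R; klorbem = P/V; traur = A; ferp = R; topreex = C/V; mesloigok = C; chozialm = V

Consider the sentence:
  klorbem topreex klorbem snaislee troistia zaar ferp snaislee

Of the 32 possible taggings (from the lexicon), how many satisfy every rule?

8

Candidates per position — 1:klorbem {P,V}; 2:topreex {C,V}; 3:klorbem {P,V}; 4:snaislee {P}; 5:troistia {A,R}; 6:zaar {A,R}; 7:ferp {R}; 8:snaislee {P}.
There are 32 candidate sequences in total.
Checking each against the rules leaves 8 sequences.
Count = 8.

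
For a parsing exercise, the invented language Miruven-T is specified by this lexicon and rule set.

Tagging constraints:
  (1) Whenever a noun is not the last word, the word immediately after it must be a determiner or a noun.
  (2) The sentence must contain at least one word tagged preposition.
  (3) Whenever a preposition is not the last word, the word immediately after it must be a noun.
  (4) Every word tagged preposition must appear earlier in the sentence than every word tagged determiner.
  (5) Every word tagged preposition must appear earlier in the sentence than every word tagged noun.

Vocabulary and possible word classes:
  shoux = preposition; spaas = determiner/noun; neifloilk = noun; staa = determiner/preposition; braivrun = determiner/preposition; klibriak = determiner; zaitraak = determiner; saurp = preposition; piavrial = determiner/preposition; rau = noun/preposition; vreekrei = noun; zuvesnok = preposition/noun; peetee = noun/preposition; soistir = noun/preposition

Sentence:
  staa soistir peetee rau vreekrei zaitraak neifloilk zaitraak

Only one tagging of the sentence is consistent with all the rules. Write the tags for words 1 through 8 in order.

Candidates per position — 1:staa {determiner,preposition}; 2:soistir {noun,preposition}; 3:peetee {noun,preposition}; 4:rau {noun,preposition}; 5:vreekrei {noun}; 6:zaitraak {determiner}; 7:neifloilk {noun}; 8:zaitraak {determiner}.
The remaining ambiguous positions (1, 2, 3, 4) are resolved jointly — only one combination satisfies every rule.
The only consistent sequence is: preposition noun noun noun noun determiner noun determiner.
Check: rule 1 ✓; rule 2 ✓; rule 3 ✓; rule 4 ✓; rule 5 ✓.

preposition noun noun noun noun determiner noun determiner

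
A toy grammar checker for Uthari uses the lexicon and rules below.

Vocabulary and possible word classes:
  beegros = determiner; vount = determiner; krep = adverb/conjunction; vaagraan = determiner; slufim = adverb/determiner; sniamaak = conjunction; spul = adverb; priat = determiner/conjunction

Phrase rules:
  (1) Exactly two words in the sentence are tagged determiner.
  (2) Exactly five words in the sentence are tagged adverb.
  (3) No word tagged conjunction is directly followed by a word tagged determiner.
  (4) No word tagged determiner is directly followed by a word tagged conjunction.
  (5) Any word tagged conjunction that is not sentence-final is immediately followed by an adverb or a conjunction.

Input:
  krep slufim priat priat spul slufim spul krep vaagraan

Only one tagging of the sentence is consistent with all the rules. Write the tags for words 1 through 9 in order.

adverb adverb conjunction conjunction adverb determiner adverb adverb determiner

Candidates per position — 1:krep {adverb,conjunction}; 2:slufim {adverb,determiner}; 3:priat {determiner,conjunction}; 4:priat {determiner,conjunction}; 5:spul {adverb}; 6:slufim {adverb,determiner}; 7:spul {adverb}; 8:krep {adverb,conjunction}; 9:vaagraan {determiner}.
Position 8: conjunction is ruled out by rule 3; that leaves adverb.
The remaining ambiguous positions (1, 2, 3, 4, 6) are resolved jointly — only one combination satisfies every rule.
That leaves exactly one tagging: adverb adverb conjunction conjunction adverb determiner adverb adverb determiner.
Checking: rule 1 ✓; rule 2 ✓; rule 3 ✓; rule 4 ✓; rule 5 ✓.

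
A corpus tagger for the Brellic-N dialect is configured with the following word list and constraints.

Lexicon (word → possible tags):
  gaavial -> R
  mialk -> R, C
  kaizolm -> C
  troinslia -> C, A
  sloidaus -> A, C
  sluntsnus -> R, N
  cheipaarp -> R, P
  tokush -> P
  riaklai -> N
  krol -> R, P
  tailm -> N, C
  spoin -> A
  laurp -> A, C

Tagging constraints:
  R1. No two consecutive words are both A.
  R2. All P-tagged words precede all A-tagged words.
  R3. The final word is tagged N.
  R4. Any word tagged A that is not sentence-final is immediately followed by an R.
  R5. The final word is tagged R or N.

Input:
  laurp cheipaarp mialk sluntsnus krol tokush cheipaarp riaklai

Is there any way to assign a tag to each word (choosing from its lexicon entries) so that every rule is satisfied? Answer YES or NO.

YES

Candidates per position — 1:laurp {A,C}; 2:cheipaarp {R,P}; 3:mialk {R,C}; 4:sluntsnus {R,N}; 5:krol {R,P}; 6:tokush {P}; 7:cheipaarp {R,P}; 8:riaklai {N}.
One satisfying assignment: C R C N P P R N.
Check: rule 1 holds; rule 2 holds; rule 3 holds; rule 4 holds; rule 5 holds.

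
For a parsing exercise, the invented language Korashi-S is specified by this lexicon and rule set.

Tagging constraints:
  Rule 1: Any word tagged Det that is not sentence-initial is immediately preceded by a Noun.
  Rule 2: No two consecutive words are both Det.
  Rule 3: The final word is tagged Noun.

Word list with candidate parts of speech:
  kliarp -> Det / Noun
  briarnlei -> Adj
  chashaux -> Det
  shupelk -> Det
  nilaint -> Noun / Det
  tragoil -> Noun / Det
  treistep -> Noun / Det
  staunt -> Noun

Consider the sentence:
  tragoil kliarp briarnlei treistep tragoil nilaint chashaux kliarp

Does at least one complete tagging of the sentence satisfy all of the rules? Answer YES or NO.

Candidates per position — 1:tragoil {Noun,Det}; 2:kliarp {Det,Noun}; 3:briarnlei {Adj}; 4:treistep {Noun,Det}; 5:tragoil {Noun,Det}; 6:nilaint {Noun,Det}; 7:chashaux {Det}; 8:kliarp {Det,Noun}.
One satisfying assignment: Noun Noun Adj Noun Noun Noun Det Noun.
Rule-by-rule: rule 1 ✓; rule 2 ✓; rule 3 ✓.

YES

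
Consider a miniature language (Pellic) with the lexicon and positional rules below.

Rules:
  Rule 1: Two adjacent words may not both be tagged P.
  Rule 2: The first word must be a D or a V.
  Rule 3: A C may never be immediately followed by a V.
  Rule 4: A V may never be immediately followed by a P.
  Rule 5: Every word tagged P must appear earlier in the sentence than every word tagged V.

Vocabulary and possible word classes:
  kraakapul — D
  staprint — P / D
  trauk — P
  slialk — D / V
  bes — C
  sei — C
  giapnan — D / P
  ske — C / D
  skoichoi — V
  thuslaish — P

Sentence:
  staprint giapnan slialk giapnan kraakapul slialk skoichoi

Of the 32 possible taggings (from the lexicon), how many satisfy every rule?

Candidates per position — 1:staprint {P,D}; 2:giapnan {D,P}; 3:slialk {D,V}; 4:giapnan {D,P}; 5:kraakapul {D}; 6:slialk {D,V}; 7:skoichoi {V}.
There are 32 candidate sequences in total.
Checking each against the rules leaves 12 sequences.
Count = 12.

12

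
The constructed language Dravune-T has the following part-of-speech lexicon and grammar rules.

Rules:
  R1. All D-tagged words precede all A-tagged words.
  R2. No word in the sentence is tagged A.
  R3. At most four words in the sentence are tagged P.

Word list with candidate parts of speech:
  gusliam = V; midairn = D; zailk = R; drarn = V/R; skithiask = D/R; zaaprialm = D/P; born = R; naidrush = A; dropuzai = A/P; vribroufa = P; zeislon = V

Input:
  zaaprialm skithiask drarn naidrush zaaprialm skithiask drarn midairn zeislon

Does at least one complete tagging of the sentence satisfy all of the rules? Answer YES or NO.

Candidates per position — 1:zaaprialm {D,P}; 2:skithiask {D,R}; 3:drarn {V,R}; 4:naidrush {A}; 5:zaaprialm {D,P}; 6:skithiask {D,R}; 7:drarn {V,R}; 8:midairn {D}; 9:zeislon {V}.
Rule 1 cannot be satisfied by any choice of tags from the lexicon.
So there is no consistent tagging.

NO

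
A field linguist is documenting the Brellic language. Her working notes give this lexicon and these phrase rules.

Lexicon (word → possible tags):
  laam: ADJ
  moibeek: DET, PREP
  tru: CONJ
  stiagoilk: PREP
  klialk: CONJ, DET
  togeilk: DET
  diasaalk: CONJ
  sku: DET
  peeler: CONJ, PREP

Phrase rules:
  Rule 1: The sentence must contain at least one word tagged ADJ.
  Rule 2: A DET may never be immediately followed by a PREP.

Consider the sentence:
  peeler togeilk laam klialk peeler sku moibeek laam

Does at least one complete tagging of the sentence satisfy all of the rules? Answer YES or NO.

Candidates per position — 1:peeler {CONJ,PREP}; 2:togeilk {DET}; 3:laam {ADJ}; 4:klialk {CONJ,DET}; 5:peeler {CONJ,PREP}; 6:sku {DET}; 7:moibeek {DET,PREP}; 8:laam {ADJ}.
One satisfying assignment: CONJ DET ADJ DET CONJ DET DET ADJ.
Verifying each rule — rule 1 ✓; rule 2 ✓.

YES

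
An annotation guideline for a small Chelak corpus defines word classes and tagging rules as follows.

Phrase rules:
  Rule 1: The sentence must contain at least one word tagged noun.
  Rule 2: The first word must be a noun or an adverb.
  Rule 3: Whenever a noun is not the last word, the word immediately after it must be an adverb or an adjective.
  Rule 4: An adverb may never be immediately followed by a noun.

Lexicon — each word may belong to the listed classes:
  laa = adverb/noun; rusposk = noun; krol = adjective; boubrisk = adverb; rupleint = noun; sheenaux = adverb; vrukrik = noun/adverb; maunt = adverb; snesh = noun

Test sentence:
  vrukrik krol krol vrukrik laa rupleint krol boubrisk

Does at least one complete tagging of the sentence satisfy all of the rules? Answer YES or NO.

Candidates per position — 1:vrukrik {noun,adverb}; 2:krol {adjective}; 3:krol {adjective}; 4:vrukrik {noun,adverb}; 5:laa {adverb,noun}; 6:rupleint {noun}; 7:krol {adjective}; 8:boubrisk {adverb}.
Every candidate sequence violates at least one rule; no consistent tagging exists.

NO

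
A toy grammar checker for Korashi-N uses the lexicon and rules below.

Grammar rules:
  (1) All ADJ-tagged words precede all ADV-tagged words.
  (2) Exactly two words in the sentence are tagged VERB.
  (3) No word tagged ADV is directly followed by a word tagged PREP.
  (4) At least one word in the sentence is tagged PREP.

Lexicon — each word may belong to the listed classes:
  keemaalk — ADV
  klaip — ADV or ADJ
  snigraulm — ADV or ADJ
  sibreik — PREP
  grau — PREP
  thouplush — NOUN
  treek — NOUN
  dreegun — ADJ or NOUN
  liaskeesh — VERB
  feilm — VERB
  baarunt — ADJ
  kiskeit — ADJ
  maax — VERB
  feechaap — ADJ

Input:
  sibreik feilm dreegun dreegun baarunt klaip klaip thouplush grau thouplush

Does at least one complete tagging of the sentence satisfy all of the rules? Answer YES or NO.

NO

Candidates per position — 1:sibreik {PREP}; 2:feilm {VERB}; 3:dreegun {ADJ,NOUN}; 4:dreegun {ADJ,NOUN}; 5:baarunt {ADJ}; 6:klaip {ADV,ADJ}; 7:klaip {ADV,ADJ}; 8:thouplush {NOUN}; 9:grau {PREP}; 10:thouplush {NOUN}.
Rule 2 cannot be satisfied by any choice of tags from the lexicon.
So there is no consistent tagging.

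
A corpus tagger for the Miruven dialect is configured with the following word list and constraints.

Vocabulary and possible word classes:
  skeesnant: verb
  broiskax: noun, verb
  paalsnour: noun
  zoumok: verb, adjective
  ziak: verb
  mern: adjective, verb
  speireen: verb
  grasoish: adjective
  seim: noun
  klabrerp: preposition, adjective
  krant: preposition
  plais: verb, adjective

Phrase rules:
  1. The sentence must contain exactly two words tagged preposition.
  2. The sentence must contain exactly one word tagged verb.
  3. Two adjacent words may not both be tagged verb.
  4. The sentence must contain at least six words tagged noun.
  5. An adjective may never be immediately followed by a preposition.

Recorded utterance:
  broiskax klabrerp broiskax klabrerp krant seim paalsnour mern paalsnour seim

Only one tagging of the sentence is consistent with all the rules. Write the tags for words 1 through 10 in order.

Candidates per position — 1:broiskax {noun,verb}; 2:klabrerp {preposition,adjective}; 3:broiskax {noun,verb}; 4:klabrerp {preposition,adjective}; 5:krant {preposition}; 6:seim {noun}; 7:paalsnour {noun}; 8:mern {adjective,verb}; 9:paalsnour {noun}; 10:seim {noun}.
At position 1, choosing verb makes rule 4 impossible to satisfy; hence noun.
At position 3, choosing verb makes rule 4 impossible to satisfy; hence noun.
At position 4, choosing adjective makes rule 5 impossible to satisfy; hence preposition.
At position 8, choosing adjective makes rule 2 impossible to satisfy; hence verb.
At position 2, choosing preposition makes rule 1 impossible to satisfy; hence adjective.
The only consistent sequence is: noun adjective noun preposition preposition noun noun verb noun noun.
Checking: rule 1 ok; rule 2 ok; rule 3 ok; rule 4 ok; rule 5 ok.

noun adjective noun preposition preposition noun noun verb noun noun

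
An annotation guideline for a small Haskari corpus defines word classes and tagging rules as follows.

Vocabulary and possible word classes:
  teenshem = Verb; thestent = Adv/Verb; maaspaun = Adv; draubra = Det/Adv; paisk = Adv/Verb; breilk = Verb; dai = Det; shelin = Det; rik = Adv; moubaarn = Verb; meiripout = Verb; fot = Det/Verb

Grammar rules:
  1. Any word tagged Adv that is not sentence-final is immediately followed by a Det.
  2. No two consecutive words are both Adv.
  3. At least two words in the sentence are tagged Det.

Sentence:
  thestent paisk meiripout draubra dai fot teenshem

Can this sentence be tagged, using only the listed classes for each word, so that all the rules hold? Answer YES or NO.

Candidates per position — 1:thestent {Adv,Verb}; 2:paisk {Adv,Verb}; 3:meiripout {Verb}; 4:draubra {Det,Adv}; 5:dai {Det}; 6:fot {Det,Verb}; 7:teenshem {Verb}.
One satisfying assignment: Verb Verb Verb Det Det Verb Verb.
Check: rule 1 holds; rule 2 holds; rule 3 holds.

YES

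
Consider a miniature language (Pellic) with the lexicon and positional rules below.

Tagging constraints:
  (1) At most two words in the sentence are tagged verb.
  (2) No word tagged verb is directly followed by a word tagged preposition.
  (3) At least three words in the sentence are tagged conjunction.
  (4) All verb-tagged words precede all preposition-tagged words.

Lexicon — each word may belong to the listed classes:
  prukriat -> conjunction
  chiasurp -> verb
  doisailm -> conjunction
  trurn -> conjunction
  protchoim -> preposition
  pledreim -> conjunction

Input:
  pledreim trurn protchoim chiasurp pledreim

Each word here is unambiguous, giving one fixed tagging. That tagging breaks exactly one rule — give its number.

Fixed tagging: conjunction conjunction preposition verb conjunction.
Applying the rules: R1 ✓, R2 ✓, R3 ✓, R4 ✗.
Only rule 4 fails.

4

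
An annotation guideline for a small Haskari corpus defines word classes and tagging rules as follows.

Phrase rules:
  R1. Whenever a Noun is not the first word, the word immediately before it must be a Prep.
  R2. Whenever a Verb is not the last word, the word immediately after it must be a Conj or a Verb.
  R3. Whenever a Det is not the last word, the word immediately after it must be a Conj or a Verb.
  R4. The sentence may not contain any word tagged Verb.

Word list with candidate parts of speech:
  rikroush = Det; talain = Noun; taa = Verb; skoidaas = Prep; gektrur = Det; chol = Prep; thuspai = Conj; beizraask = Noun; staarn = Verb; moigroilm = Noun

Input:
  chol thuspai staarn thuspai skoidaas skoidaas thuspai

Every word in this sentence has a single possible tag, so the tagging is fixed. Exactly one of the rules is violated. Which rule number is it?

Fixed tagging: Prep Conj Verb Conj Prep Prep Conj.
Applying the rules: R1 holds, R2 holds, R3 holds, R4 violated.
Only rule 4 fails.

4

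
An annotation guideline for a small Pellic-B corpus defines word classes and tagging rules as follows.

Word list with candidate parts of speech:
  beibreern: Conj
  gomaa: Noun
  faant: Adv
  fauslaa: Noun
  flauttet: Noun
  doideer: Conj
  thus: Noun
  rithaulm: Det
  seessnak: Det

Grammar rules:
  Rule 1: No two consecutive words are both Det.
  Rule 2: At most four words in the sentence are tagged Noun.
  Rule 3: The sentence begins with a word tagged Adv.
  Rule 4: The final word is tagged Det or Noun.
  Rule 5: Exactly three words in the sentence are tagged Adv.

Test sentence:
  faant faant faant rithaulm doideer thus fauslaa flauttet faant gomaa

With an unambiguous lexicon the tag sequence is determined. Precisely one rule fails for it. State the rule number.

5

Fixed tagging: Adv Adv Adv Det Conj Noun Noun Noun Adv Noun.
Rule check: R1 pass, R2 pass, R3 pass, R4 pass, R5 fail.
Only rule 5 fails.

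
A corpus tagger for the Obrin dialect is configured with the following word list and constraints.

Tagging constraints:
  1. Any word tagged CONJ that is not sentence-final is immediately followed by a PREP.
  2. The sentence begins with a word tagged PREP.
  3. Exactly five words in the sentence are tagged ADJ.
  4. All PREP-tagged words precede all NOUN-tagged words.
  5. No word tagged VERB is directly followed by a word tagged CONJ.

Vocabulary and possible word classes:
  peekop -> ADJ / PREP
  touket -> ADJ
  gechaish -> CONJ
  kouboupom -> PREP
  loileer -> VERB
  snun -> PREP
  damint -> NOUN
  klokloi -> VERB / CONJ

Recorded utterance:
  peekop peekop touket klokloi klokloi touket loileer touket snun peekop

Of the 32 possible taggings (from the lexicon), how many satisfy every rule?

1

Candidates per position — 1:peekop {ADJ,PREP}; 2:peekop {ADJ,PREP}; 3:touket {ADJ}; 4:klokloi {VERB,CONJ}; 5:klokloi {VERB,CONJ}; 6:touket {ADJ}; 7:loileer {VERB}; 8:touket {ADJ}; 9:snun {PREP}; 10:peekop {ADJ,PREP}.
There are 32 candidate sequences in total.
The sequences that satisfy every rule: PREP ADJ ADJ VERB VERB ADJ VERB ADJ PREP ADJ.
Count = 1.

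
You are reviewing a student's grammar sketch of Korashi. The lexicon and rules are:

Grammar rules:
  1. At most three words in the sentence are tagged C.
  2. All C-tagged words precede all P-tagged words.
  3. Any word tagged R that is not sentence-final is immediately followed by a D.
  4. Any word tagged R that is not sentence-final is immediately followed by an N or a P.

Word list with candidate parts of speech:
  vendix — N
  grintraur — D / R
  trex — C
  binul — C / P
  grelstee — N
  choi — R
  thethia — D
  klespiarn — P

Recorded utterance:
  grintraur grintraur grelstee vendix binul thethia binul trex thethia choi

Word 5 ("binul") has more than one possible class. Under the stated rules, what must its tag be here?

C

Candidates per position — 1:grintraur {D,R}; 2:grintraur {D,R}; 3:grelstee {N}; 4:vendix {N}; 5:binul {C,P}; 6:thethia {D}; 7:binul {C,P}; 8:trex {C}; 9:thethia {D}; 10:choi {R}.
If word 1 were R, no tagging could satisfy rule 4; so word 1 is D.
If word 2 were R, no tagging could satisfy rule 3; so word 2 is D.
If word 5 were P, no tagging could satisfy rule 2; so word 5 is C.
If word 7 were P, no tagging could satisfy rule 2; so word 7 is C.
The unique satisfying tagging is: D D N N C D C C D R.
Checking: rule 1 ✓; rule 2 ✓; rule 3 ✓; rule 4 ✓.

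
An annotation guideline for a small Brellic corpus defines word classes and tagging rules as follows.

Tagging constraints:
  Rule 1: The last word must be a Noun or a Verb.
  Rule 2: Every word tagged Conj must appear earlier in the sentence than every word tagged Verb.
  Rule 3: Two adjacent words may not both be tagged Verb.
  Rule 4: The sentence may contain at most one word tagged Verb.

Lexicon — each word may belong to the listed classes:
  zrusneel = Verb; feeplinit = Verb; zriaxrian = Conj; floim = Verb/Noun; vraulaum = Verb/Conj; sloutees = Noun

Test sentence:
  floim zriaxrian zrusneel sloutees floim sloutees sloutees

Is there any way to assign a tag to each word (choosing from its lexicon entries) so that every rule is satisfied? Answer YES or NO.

YES

Candidates per position — 1:floim {Verb,Noun}; 2:zriaxrian {Conj}; 3:zrusneel {Verb}; 4:sloutees {Noun}; 5:floim {Verb,Noun}; 6:sloutees {Noun}; 7:sloutees {Noun}.
One satisfying assignment: Noun Conj Verb Noun Noun Noun Noun.
Checking: rule 1 ok; rule 2 ok; rule 3 ok; rule 4 ok.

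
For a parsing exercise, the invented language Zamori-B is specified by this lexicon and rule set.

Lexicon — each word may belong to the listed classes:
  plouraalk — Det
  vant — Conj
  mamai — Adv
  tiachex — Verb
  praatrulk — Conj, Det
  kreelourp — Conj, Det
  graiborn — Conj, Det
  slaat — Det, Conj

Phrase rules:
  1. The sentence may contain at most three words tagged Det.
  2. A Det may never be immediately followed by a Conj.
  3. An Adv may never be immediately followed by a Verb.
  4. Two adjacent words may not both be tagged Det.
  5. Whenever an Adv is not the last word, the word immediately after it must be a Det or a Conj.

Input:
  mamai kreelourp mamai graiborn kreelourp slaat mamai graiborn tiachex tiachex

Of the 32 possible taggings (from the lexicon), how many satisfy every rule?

8

Candidates per position — 1:mamai {Adv}; 2:kreelourp {Conj,Det}; 3:mamai {Adv}; 4:graiborn {Conj,Det}; 5:kreelourp {Conj,Det}; 6:slaat {Det,Conj}; 7:mamai {Adv}; 8:graiborn {Conj,Det}; 9:tiachex {Verb}; 10:tiachex {Verb}.
There are 32 candidate sequences in total.
Checking each against the rules leaves 8 sequences.
Count = 8.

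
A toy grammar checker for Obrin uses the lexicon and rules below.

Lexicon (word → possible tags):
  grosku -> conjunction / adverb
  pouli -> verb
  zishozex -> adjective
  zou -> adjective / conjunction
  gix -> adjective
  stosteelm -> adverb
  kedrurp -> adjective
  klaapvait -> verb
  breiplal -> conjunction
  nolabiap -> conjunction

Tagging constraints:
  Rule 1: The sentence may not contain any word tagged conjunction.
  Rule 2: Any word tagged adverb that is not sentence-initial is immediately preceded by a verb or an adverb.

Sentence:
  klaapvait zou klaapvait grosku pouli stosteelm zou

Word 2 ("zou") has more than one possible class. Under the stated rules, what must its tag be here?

Candidates per position — 1:klaapvait {verb}; 2:zou {adjective,conjunction}; 3:klaapvait {verb}; 4:grosku {conjunction,adverb}; 5:pouli {verb}; 6:stosteelm {adverb}; 7:zou {adjective,conjunction}.
Word 2 cannot be conjunction — rule 1 would then fail for every completion. It is adjective.
Word 4 cannot be conjunction — rule 1 would then fail for every completion. It is adverb.
Word 7 cannot be conjunction — rule 1 would then fail for every completion. It is adjective.
That leaves exactly one tagging: verb adjective verb adverb verb adverb adjective.
Rule-by-rule: rule 1 satisfied; rule 2 satisfied.

adjective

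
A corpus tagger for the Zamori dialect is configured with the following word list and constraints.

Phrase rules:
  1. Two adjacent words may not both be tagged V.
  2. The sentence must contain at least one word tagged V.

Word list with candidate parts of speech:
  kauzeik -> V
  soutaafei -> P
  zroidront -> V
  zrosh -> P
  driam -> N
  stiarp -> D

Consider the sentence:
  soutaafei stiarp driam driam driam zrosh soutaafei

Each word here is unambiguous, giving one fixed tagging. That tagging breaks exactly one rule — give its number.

2

Fixed tagging: P D N N N P P.
Rule check: R1 ✓, R2 ✗.
Only rule 2 fails.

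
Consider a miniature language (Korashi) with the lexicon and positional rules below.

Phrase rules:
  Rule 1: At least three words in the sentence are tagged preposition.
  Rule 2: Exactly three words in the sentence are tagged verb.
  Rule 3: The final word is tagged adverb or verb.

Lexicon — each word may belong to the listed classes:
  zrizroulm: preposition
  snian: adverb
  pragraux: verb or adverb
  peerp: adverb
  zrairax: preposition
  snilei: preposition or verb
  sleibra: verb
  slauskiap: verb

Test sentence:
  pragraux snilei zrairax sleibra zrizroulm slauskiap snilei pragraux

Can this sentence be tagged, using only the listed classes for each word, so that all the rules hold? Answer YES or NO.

Candidates per position — 1:pragraux {verb,adverb}; 2:snilei {preposition,verb}; 3:zrairax {preposition}; 4:sleibra {verb}; 5:zrizroulm {preposition}; 6:slauskiap {verb}; 7:snilei {preposition,verb}; 8:pragraux {verb,adverb}.
One satisfying assignment: verb preposition preposition verb preposition verb preposition adverb.
Verifying each rule — rule 1 ✓; rule 2 ✓; rule 3 ✓.

YES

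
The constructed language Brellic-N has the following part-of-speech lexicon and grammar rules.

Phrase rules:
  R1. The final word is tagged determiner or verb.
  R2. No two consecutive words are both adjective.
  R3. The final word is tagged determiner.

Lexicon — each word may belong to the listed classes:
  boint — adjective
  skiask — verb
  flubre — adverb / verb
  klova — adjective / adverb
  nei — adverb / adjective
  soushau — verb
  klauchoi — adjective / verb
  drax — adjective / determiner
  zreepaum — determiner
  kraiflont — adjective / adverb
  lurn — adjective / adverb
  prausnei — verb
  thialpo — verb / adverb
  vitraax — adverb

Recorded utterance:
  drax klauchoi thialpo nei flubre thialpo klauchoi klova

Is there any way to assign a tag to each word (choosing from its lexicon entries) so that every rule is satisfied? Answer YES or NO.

Candidates per position — 1:drax {adjective,determiner}; 2:klauchoi {adjective,verb}; 3:thialpo {verb,adverb}; 4:nei {adverb,adjective}; 5:flubre {adverb,verb}; 6:thialpo {verb,adverb}; 7:klauchoi {adjective,verb}; 8:klova {adjective,adverb}.
Rule 1 cannot be satisfied by any choice of tags from the lexicon.
So there is no consistent tagging.

NO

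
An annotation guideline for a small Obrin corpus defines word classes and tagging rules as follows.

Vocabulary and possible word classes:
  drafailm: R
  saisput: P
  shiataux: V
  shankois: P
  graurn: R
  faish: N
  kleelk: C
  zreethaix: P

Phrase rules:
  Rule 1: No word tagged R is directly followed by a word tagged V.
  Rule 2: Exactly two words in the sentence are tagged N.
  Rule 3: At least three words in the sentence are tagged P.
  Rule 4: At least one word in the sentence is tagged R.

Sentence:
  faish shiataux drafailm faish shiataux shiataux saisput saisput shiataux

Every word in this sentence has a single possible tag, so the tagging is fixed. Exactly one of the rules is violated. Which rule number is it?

Fixed tagging: N V R N V V P P V.
Applying the rules: R1 pass, R2 pass, R3 fail, R4 pass.
Only rule 3 fails.

3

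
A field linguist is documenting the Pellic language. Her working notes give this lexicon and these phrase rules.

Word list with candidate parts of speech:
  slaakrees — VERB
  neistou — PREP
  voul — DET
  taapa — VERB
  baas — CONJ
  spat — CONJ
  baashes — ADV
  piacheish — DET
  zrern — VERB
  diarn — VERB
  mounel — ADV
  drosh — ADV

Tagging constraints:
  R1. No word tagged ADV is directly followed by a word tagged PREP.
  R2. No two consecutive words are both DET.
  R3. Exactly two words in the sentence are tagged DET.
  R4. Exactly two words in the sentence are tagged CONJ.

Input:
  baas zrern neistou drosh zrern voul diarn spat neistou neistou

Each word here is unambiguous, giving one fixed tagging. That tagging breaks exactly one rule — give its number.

Fixed tagging: CONJ VERB PREP ADV VERB DET VERB CONJ PREP PREP.
Applying the rules: R1 ok, R2 ok, R3 fails, R4 ok.
Only rule 3 fails.

3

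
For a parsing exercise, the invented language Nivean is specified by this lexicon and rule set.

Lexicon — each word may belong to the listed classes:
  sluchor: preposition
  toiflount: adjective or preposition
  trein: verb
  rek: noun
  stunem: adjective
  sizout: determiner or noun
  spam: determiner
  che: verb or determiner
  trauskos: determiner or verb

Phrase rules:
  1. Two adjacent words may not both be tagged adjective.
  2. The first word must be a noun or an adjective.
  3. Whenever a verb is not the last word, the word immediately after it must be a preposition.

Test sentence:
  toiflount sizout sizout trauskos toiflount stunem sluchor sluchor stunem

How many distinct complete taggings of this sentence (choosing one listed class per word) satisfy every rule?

8

Candidates per position — 1:toiflount {adjective,preposition}; 2:sizout {determiner,noun}; 3:sizout {determiner,noun}; 4:trauskos {determiner,verb}; 5:toiflount {adjective,preposition}; 6:stunem {adjective}; 7:sluchor {preposition}; 8:sluchor {preposition}; 9:stunem {adjective}.
There are 32 candidate sequences in total.
Checking each against the rules leaves 8 sequences.
Count = 8.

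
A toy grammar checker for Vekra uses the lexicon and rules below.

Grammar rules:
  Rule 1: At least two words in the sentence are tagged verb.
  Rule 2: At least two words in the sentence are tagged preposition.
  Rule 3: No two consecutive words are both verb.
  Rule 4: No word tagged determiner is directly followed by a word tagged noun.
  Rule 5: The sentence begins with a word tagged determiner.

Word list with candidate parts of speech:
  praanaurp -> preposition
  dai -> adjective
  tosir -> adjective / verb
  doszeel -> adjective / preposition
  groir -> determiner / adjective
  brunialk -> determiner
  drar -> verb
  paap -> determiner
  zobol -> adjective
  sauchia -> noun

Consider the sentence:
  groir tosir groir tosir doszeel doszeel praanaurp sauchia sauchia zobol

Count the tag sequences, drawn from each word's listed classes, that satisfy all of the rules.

6

Candidates per position — 1:groir {determiner,adjective}; 2:tosir {adjective,verb}; 3:groir {determiner,adjective}; 4:tosir {adjective,verb}; 5:doszeel {adjective,preposition}; 6:doszeel {adjective,preposition}; 7:praanaurp {preposition}; 8:sauchia {noun}; 9:sauchia {noun}; 10:zobol {adjective}.
There are 64 candidate sequences in total.
Checking each against the rules leaves 6 sequences.
Count = 6.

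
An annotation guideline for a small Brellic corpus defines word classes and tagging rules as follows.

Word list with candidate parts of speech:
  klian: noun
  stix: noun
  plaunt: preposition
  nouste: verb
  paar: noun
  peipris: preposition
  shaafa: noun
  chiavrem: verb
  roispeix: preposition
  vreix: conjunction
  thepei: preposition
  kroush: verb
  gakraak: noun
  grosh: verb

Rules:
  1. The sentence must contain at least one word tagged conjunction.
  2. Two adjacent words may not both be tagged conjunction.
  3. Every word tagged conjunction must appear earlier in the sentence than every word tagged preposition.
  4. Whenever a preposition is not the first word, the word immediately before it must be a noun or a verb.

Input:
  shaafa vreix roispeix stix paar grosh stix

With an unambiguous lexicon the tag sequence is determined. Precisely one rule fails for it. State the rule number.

4

Fixed tagging: noun conjunction preposition noun noun verb noun.
Checking each rule: R1 ok, R2 ok, R3 ok, R4 fails.
Only rule 4 fails.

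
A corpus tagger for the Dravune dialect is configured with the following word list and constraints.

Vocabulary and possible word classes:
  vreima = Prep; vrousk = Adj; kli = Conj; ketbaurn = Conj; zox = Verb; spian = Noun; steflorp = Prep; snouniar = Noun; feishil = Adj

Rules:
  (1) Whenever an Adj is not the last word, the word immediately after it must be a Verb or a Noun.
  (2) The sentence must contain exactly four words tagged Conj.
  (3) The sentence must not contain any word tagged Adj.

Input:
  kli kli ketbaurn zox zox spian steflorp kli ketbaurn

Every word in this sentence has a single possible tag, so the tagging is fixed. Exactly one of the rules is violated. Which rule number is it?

Fixed tagging: Conj Conj Conj Verb Verb Noun Prep Conj Conj.
Checking each rule: R1 ✓, R2 ✗, R3 ✓.
Only rule 2 fails.

2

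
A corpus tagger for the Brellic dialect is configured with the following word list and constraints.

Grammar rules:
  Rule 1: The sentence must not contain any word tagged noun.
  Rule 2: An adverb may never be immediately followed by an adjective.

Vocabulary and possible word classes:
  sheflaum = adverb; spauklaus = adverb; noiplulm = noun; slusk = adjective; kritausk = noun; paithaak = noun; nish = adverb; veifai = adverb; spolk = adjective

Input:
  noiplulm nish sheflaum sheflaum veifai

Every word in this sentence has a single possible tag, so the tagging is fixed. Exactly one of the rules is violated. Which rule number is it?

1

Fixed tagging: noun adverb adverb adverb adverb.
Applying the rules: R1 fail, R2 pass.
Only rule 1 fails.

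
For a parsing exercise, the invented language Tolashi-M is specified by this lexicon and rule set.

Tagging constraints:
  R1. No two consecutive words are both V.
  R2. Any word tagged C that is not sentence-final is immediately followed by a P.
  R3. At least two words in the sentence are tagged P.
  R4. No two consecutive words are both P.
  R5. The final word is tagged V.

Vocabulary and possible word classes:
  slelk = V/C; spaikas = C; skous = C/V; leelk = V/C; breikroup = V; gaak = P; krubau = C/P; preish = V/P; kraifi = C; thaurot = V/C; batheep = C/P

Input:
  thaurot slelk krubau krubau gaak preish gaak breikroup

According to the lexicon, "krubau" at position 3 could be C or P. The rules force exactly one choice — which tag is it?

P

Candidates per position — 1:thaurot {V,C}; 2:slelk {V,C}; 3:krubau {C,P}; 4:krubau {C,P}; 5:gaak {P}; 6:preish {V,P}; 7:gaak {P}; 8:breikroup {V}.
Position 1: C is ruled out by rule 2; that leaves V.
Position 2: V is ruled out by rule 1; that leaves C.
Position 3: C is ruled out by rule 2; that leaves P.
Position 4: P is ruled out by rule 4; that leaves C.
Position 6: P is ruled out by rule 4; that leaves V.
So the tagging must be: V C P C P V P V.
Checking: rule 1 satisfied; rule 2 satisfied; rule 3 satisfied; rule 4 satisfied; rule 5 satisfied.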